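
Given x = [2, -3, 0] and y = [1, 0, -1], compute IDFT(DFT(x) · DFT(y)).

(x ⊛ y)[n] = Σ(m=0 to 2) x[m] · y[(n-m) mod 3]

Computing each output sample:
(x ⊛ y)[0] = 5
(x ⊛ y)[1] = -3
(x ⊛ y)[2] = -2

x ⊛ y = [5, -3, -2]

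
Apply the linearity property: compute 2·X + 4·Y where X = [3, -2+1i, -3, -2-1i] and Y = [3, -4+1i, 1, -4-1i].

By linearity: DFT(2x + 4y) = 2·DFT(x) + 4·DFT(y)
= 2·[3, -2+1i, -3, -2-1i] + 4·[3, -4+1i, 1, -4-1i]

Computing element-wise:
Z[0] = 2·(3) + 4·(3) = 18
Z[1] = 2·(-2+1i) + 4·(-4+1i) = -20+6i
Z[2] = 2·(-3) + 4·(1) = -2
Z[3] = 2·(-2-1i) + 4·(-4-1i) = -20-6i

DFT(2x + 4y) = 2·X + 4·Y = [18, -20+6i, -2, -20-6i]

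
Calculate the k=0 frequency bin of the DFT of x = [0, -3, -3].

X[0] = Σ(n=0 to 2) x[n] · ω_3^0 = Σ x[n]
= (0) + (-3) + (-3)

X[0] = -6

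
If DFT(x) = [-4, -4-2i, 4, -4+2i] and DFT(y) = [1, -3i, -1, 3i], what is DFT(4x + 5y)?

By linearity: DFT(4x + 5y) = 4·DFT(x) + 5·DFT(y)
= 4·[-4, -4-2i, 4, -4+2i] + 5·[1, -3i, -1, 3i]

Computing element-wise:
Z[0] = 4·(-4) + 5·(1) = -11
Z[1] = 4·(-4-2i) + 5·(-3i) = -16-23i
Z[2] = 4·(4) + 5·(-1) = 11
Z[3] = 4·(-4+2i) + 5·(3i) = -16+23i

DFT(4x + 5y) = 4·X + 5·Y = [-11, -16-23i, 11, -16+23i]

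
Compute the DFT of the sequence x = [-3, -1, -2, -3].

X[k] = Σ(n=0 to 3) x[n] · ω_4^(nk)
where ω_4 = e^(-2πi/4)

Computing each X[k]:
X[0] = -9
X[1] = -1-2i
X[2] = -1
X[3] = -1+2i

X = [-9, -1-2i, -1, -1+2i]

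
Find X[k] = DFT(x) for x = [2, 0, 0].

X[k] = Σ(n=0 to 2) x[n] · ω_3^(nk)
where ω_3 = e^(-2πi/3)

Computing each X[k]:
X[0] = 2
X[1] = 2
X[2] = 2

X = [2, 2, 2]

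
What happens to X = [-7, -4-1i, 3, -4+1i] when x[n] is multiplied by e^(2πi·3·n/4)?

Modulation property: DFT(ω_4^(-3n)·x[n]) = X[(k-3) mod 4], so circularly shift X by 3 positions.

X[k-3] = [-4-1i, 3, -4+1i, -7]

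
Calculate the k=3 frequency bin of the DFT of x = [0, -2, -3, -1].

X[3] = Σ(n=0 to 3) x[n] · ω_4^(3n) where ω_4 = e^(-2πi/4)
= (0)·ω_4^0 + (-2)·ω_4^3 + (-3)·ω_4^6 + (-1)·ω_4^9

X[3] = 3-1i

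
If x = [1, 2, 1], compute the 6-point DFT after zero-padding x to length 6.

Original 3-point DFT: [4, -0.5000-0.8660i, -0.5000+0.8660i]
Zero-padded 6-point DFT provides frequency interpolation.

DFT_6([x, 0, ...]) = [4, 1.5000-2.5981i, -0.5000-0.8660i, 0, -0.5000+0.8660i, 1.5000+2.5981i]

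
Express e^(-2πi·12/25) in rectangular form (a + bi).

ω_25^12 = e^(-2πi·12/25)
= cos(-2π·12/25) + i·sin(-2π·12/25)
= cos(-24π/25) + i·sin(-24π/25)

ω_25^12 = cos(-24π/25) + i·sin(-24π/25) = -0.9921-0.1253i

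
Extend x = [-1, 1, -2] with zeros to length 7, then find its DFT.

Original 3-point DFT: [-2, -0.5000-2.5981i, -0.5000+2.5981i]
Zero-padded 7-point DFT provides frequency interpolation.

DFT_7([x, 0, ...]) = [-2, 0.0685+1.1680i, 0.5794-1.8427i, -3.1479-1.9975i, -3.1479+1.9975i, 0.5794+1.8427i, 0.0685-1.1680i]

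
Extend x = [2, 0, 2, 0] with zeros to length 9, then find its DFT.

Original 4-point DFT: [4, 0, 4, 0]
Zero-padded 9-point DFT provides frequency interpolation.

DFT_9([x, 0, ...]) = [4, 2.3473-1.9696i, 0.1206-0.6840i, 1.0000+1.7321i, 3.5321+1.2856i, 3.5321-1.2856i, 1.0000-1.7321i, 0.1206+0.6840i, 2.3473+1.9696i]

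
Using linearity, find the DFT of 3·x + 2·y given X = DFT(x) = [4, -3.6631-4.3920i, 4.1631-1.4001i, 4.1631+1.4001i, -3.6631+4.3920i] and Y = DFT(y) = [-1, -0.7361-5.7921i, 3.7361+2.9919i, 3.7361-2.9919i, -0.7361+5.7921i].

By linearity: DFT(3x + 2y) = 3·DFT(x) + 2·DFT(y)
= 3·[4, -3.6631-4.3920i, 4.1631-1.4001i, 4.1631+1.4001i, -3.6631+4.3920i] + 2·[-1, -0.7361-5.7921i, 3.7361+2.9919i, 3.7361-2.9919i, -0.7361+5.7921i]

Computing element-wise:
Z[0] = 3·(4) + 2·(-1) = 10
Z[1] = 3·(-3.6631-4.3920i) + 2·(-0.7361-5.7921i) = -12.4615-24.7602i
Z[2] = 3·(4.1631-1.4001i) + 2·(3.7361+2.9919i) = 19.9615+1.7835i
Z[3] = 3·(4.1631+1.4001i) + 2·(3.7361-2.9919i) = 19.9615-1.7835i
Z[4] = 3·(-3.6631+4.3920i) + 2·(-0.7361+5.7921i) = -12.4615+24.7602i

DFT(3x + 2y) = 3·X + 2·Y = [10, -12.4615-24.7602i, 19.9615+1.7835i, 19.9615-1.7835i, -12.4615+24.7602i]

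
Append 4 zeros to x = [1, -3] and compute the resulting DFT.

Original 2-point DFT: [-2, 4]
Zero-padded 6-point DFT provides frequency interpolation.

DFT_6([x, 0, ...]) = [-2, -0.5000+2.5981i, 2.5000+2.5981i, 4, 2.5000-2.5981i, -0.5000-2.5981i]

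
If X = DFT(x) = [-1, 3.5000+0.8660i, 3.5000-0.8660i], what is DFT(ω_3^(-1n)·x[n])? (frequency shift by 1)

Modulation property: DFT(ω_3^(-1n)·x[n]) = X[(k-1) mod 3], so circularly shift X by 1 positions.

X[k-1] = [3.5000-0.8660i, -1, 3.5000+0.8660i]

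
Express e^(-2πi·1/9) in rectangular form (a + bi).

ω_9^1 = e^(-2πi·1/9)
= cos(-2π·1/9) + i·sin(-2π·1/9)
= cos(-2π/9) + i·sin(-2π/9)

ω_9^1 = cos(-2π/9) + i·sin(-2π/9) = 0.7660-0.6428i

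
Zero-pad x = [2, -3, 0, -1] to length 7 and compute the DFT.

Original 4-point DFT: [-2, 2+2i, 6, 2-2i]
Zero-padded 7-point DFT provides frequency interpolation.

DFT_7([x, 0, ...]) = [-2, 1.0305+2.7794i, 2.0441+2.1430i, 4.9254+2.2766i, 4.9254-2.2766i, 2.0441-2.1430i, 1.0305-2.7794i]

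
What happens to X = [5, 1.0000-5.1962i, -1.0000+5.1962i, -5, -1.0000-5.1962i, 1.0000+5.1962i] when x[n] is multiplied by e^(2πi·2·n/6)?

Modulation property: DFT(ω_6^(-2n)·x[n]) = X[(k-2) mod 6], so circularly shift X by 2 positions.

X[k-2] = [-1.0000-5.1962i, 1.0000+5.1962i, 5, 1.0000-5.1962i, -1.0000+5.1962i, -5]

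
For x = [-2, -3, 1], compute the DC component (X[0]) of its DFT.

X[0] = Σ(n=0 to 2) x[n] · ω_3^0 = Σ x[n]
= (-2) + (-3) + (1)

X[0] = -4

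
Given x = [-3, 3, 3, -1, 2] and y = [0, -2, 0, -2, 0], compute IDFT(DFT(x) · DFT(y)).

(x ⊛ y)[n] = Σ(m=0 to 4) x[m] · y[(n-m) mod 5]

Computing each output sample:
(x ⊛ y)[0] = -10
(x ⊛ y)[1] = 8
(x ⊛ y)[2] = -10
(x ⊛ y)[3] = 0
(x ⊛ y)[4] = -4

x ⊛ y = [-10, 8, -10, 0, -4]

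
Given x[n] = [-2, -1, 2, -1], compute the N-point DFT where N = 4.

X[k] = Σ(n=0 to 3) x[n] · ω_4^(nk)
where ω_4 = e^(-2πi/4)

Computing each X[k]:
X[0] = -2
X[1] = -4
X[2] = 2
X[3] = -4

X = [-2, -4, 2, -4]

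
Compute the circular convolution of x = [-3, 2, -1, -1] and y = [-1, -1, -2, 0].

(x ⊛ y)[n] = Σ(m=0 to 3) x[m] · y[(n-m) mod 4]

Computing each output sample:
(x ⊛ y)[0] = 6
(x ⊛ y)[1] = 3
(x ⊛ y)[2] = 5
(x ⊛ y)[3] = -2

x ⊛ y = [6, 3, 5, -2]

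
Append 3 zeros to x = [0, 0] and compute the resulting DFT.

Original 2-point DFT: [0, 0]
Zero-padded 5-point DFT provides frequency interpolation.

DFT_5([x, 0, ...]) = [0, 0, 0, 0, 0]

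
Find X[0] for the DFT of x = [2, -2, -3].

X[0] = Σ(n=0 to 2) x[n] · ω_3^0 = Σ x[n]
= (2) + (-2) + (-3)

X[0] = -3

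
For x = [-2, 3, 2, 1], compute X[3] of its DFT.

X[3] = Σ(n=0 to 3) x[n] · ω_4^(3n) where ω_4 = e^(-2πi/4)
= (-2)·ω_4^0 + (3)·ω_4^3 + (2)·ω_4^6 + (1)·ω_4^9

X[3] = -4+2i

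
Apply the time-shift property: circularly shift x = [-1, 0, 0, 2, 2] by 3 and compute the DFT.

Time shift by 3: X_shifted[k] = ω_5^(3k) · X[k]
Shifted x = [0, 2, 2, -1, 0]

DFT(x[n-3]) = [3, -0.1910-3.6655i, -1.3090+1.6776i, -1.3090-1.6776i, -0.1910+3.6655i]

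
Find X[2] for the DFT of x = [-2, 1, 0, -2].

X[2] = Σ(n=0 to 3) x[n] · ω_4^(2n) where ω_4 = e^(-2πi/4)
= (-2)·ω_4^0 + (1)·ω_4^2 + (0)·ω_4^4 + (-2)·ω_4^6

X[2] = -1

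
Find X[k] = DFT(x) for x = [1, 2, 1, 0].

X[k] = Σ(n=0 to 3) x[n] · ω_4^(nk)
where ω_4 = e^(-2πi/4)

Computing each X[k]:
X[0] = 4
X[1] = -2i
X[2] = 0
X[3] = 2i

X = [4, -2i, 0, 2i]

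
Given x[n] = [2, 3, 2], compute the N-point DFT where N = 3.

X[k] = Σ(n=0 to 2) x[n] · ω_3^(nk)
where ω_3 = e^(-2πi/3)

Computing each X[k]:
X[0] = 7
X[1] = -0.5000-0.8660i
X[2] = -0.5000+0.8660i

X = [7, -0.5000-0.8660i, -0.5000+0.8660i]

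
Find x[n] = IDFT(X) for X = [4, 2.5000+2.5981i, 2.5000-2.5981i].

x[n] = (1/3) Σ(k=0 to 2) X[k] · e^(2πikn/3)

Computing each x[n]:
x[0] = 3
x[1] = -1
x[2] = 2

x = [3, -1, 2]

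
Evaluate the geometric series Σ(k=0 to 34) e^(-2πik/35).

Sum of all nth roots of unity equals 0 for n > 1 (geometric series with r ≠ 1).

0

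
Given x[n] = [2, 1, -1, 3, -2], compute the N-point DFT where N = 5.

X[k] = Σ(n=0 to 4) x[n] · ω_5^(nk)
where ω_5 = e^(-2πi/5)

Computing each X[k]:
X[0] = 3
X[1] = 0.0729-0.5020i
X[2] = 3.4271-5.5676i
X[3] = 3.4271+5.5676i
X[4] = 0.0729+0.5020i

X = [3, 0.0729-0.5020i, 3.4271-5.5676i, 3.4271+5.5676i, 0.0729+0.5020i]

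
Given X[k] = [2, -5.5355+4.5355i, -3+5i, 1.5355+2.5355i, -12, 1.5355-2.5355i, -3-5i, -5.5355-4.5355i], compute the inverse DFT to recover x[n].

x[n] = (1/8) Σ(k=0 to 7) X[k] · e^(2πikn/8)

Computing each x[n]:
x[0] = -3
x[1] = -2
x[2] = -1
x[3] = 3
x[4] = -1
x[5] = 3
x[6] = 0
x[7] = 3

x = [-3, -2, -1, 3, -1, 3, 0, 3]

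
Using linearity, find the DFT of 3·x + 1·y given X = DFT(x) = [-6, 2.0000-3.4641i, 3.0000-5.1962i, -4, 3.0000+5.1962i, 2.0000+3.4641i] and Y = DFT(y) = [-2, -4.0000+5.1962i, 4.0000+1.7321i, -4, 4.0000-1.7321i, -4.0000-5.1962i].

By linearity: DFT(3x + 1y) = 3·DFT(x) + 1·DFT(y)
= 3·[-6, 2.0000-3.4641i, 3.0000-5.1962i, -4, 3.0000+5.1962i, 2.0000+3.4641i] + 1·[-2, -4.0000+5.1962i, 4.0000+1.7321i, -4, 4.0000-1.7321i, -4.0000-5.1962i]

Computing element-wise:
Z[0] = 3·(-6) + 1·(-2) = -20
Z[1] = 3·(2.0000-3.4641i) + 1·(-4.0000+5.1962i) = 2.0000-5.1961i
Z[2] = 3·(3.0000-5.1962i) + 1·(4.0000+1.7321i) = 13.0000-13.8565i
Z[3] = 3·(-4) + 1·(-4) = -16
Z[4] = 3·(3.0000+5.1962i) + 1·(4.0000-1.7321i) = 13.0000+13.8565i
Z[5] = 3·(2.0000+3.4641i) + 1·(-4.0000-5.1962i) = 2.0000+5.1961i

DFT(3x + 1y) = 3·X + 1·Y = [-20, 2.0000-5.1961i, 13.0000-13.8565i, -16, 13.0000+13.8565i, 2.0000+5.1961i]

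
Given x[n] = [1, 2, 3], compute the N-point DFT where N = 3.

X[k] = Σ(n=0 to 2) x[n] · ω_3^(nk)
where ω_3 = e^(-2πi/3)

Computing each X[k]:
X[0] = 6
X[1] = -1.5000+0.8660i
X[2] = -1.5000-0.8660i

X = [6, -1.5000+0.8660i, -1.5000-0.8660i]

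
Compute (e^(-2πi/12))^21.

Since ω_12^12 = 1, powers reduce modulo 12.
21 mod 12 = 9
So ω_12^21 = ω_12^9 = e^(-2πi·9/12)

ω_12^21 = ω_12^9 = 1i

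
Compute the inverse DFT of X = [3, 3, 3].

x[n] = (1/3) Σ(k=0 to 2) X[k] · e^(2πikn/3)

Computing each x[n]:
x[0] = 3
x[1] = 0
x[2] = 0

x = [3, 0, 0]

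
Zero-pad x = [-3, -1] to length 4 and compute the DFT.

Original 2-point DFT: [-4, -2]
Zero-padded 4-point DFT provides frequency interpolation.

DFT_4([x, 0, ...]) = [-4, -3+1i, -2, -3-1i]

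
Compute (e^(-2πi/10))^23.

Since ω_10^10 = 1, powers reduce modulo 10.
23 mod 10 = 3
So ω_10^23 = ω_10^3 = e^(-2πi·3/10)

ω_10^23 = ω_10^3 = -0.3090-0.9511i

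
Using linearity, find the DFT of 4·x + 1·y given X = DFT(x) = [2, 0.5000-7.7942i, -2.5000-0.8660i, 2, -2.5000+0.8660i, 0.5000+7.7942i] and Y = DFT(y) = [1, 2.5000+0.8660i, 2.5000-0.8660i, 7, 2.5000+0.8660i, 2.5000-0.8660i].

By linearity: DFT(4x + 1y) = 4·DFT(x) + 1·DFT(y)
= 4·[2, 0.5000-7.7942i, -2.5000-0.8660i, 2, -2.5000+0.8660i, 0.5000+7.7942i] + 1·[1, 2.5000+0.8660i, 2.5000-0.8660i, 7, 2.5000+0.8660i, 2.5000-0.8660i]

Computing element-wise:
Z[0] = 4·(2) + 1·(1) = 9
Z[1] = 4·(0.5000-7.7942i) + 1·(2.5000+0.8660i) = 4.5000-30.3108i
Z[2] = 4·(-2.5000-0.8660i) + 1·(2.5000-0.8660i) = -7.5000-4.3300i
Z[3] = 4·(2) + 1·(7) = 15
Z[4] = 4·(-2.5000+0.8660i) + 1·(2.5000+0.8660i) = -7.5000+4.3300i
Z[5] = 4·(0.5000+7.7942i) + 1·(2.5000-0.8660i) = 4.5000+30.3108i

DFT(4x + 1y) = 4·X + 1·Y = [9, 4.5000-30.3108i, -7.5000-4.3300i, 15, -7.5000+4.3300i, 4.5000+30.3108i]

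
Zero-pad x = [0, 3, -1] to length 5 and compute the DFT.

Original 3-point DFT: [2, -1.0000-3.4641i, -1.0000+3.4641i]
Zero-padded 5-point DFT provides frequency interpolation.

DFT_5([x, 0, ...]) = [2, 1.7361-2.2654i, -2.7361-2.7144i, -2.7361+2.7144i, 1.7361+2.2654i]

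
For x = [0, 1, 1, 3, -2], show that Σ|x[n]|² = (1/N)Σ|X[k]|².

Time domain:
Σ|x[n]|² = |0|² + |1|² + |1|² + |3|² + |-2|² = 15.0000

Frequency domain:
(1/5)Σ|X[k]|² = (1/5)(|3|² + |-3.5451-1.6776i|² + |2.0451-3.6655i|² + |2.0451+3.6655i|² + |-3.5451+1.6776i|²) = (1/5)·75.0000 = 15.0000

Both sides agree, confirming Parseval's theorem.

Σ|x[n]|² = (1/N)Σ|X[k]|² = 15.0000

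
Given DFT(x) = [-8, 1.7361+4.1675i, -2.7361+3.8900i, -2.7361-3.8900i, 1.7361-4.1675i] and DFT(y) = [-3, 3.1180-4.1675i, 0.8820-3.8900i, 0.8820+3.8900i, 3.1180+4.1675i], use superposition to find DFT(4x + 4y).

By linearity: DFT(4x + 4y) = 4·DFT(x) + 4·DFT(y)
= 4·[-8, 1.7361+4.1675i, -2.7361+3.8900i, -2.7361-3.8900i, 1.7361-4.1675i] + 4·[-3, 3.1180-4.1675i, 0.8820-3.8900i, 0.8820+3.8900i, 3.1180+4.1675i]

Computing element-wise:
Z[0] = 4·(-8) + 4·(-3) = -44
Z[1] = 4·(1.7361+4.1675i) + 4·(3.1180-4.1675i) = 19.4164
Z[2] = 4·(-2.7361+3.8900i) + 4·(0.8820-3.8900i) = -7.4164
Z[3] = 4·(-2.7361-3.8900i) + 4·(0.8820+3.8900i) = -7.4164
Z[4] = 4·(1.7361-4.1675i) + 4·(3.1180+4.1675i) = 19.4164

DFT(4x + 4y) = 4·X + 4·Y = [-44, 19.4164, -7.4164, -7.4164, 19.4164]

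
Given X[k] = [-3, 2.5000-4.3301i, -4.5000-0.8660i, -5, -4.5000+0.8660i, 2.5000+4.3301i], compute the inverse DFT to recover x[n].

x[n] = (1/6) Σ(k=0 to 5) X[k] · e^(2πikn/6)

Computing each x[n]:
x[0] = -2
x[1] = 3
x[2] = 0
x[3] = -2
x[4] = -2
x[5] = 0

x = [-2, 3, 0, -2, -2, 0]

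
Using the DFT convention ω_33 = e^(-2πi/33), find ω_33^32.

ω_33^32 = e^(-2πi·32/33)
= cos(-2π·32/33) + i·sin(-2π·32/33)
= cos(-64π/33) + i·sin(-64π/33)

ω_33^32 = cos(-64π/33) + i·sin(-64π/33) = 0.9819+0.1893i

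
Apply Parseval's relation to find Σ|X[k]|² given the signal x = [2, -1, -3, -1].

Parseval: Σ|x[n]|² = (1/N)Σ|X[k]|², so Σ|X[k]|² = N·Σ|x[n]|² = 4·15.0000

Σ|X[k]|² = N·Σ|x[n]|² = 4·15.0000 = 60.0000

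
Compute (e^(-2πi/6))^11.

Since ω_6^6 = 1, powers reduce modulo 6.
11 mod 6 = 5
So ω_6^11 = ω_6^5 = e^(-2πi·5/6)

ω_6^11 = ω_6^5 = 0.5000+0.8660i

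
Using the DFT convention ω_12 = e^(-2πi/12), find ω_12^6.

ω_12^6 = e^(-2πi·6/12)
= cos(-2π·6/12) + i·sin(-2π·6/12)
= cos(-12π/12) + i·sin(-12π/12)

ω_12^6 = cos(-12π/12) + i·sin(-12π/12) = -1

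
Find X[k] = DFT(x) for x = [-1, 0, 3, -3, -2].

X[k] = Σ(n=0 to 4) x[n] · ω_5^(nk)
where ω_5 = e^(-2πi/5)

Computing each X[k]:
X[0] = -3
X[1] = -1.6180-5.4288i
X[2] = 0.6180+4.5308i
X[3] = 0.6180-4.5308i
X[4] = -1.6180+5.4288i

X = [-3, -1.6180-5.4288i, 0.6180+4.5308i, 0.6180-4.5308i, -1.6180+5.4288i]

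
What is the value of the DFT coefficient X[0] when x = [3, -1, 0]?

X[0] = Σ(n=0 to 2) x[n] · ω_3^0 = Σ x[n]
= (3) + (-1) + (0)

X[0] = 2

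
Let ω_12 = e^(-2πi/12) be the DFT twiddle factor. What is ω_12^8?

ω_12^8 = e^(-2πi·8/12)
= cos(-2π·8/12) + i·sin(-2π·8/12)
= cos(-16π/12) + i·sin(-16π/12)

ω_12^8 = cos(-16π/12) + i·sin(-16π/12) = -0.5000+0.8660i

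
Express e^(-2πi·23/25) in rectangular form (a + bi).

ω_25^23 = e^(-2πi·23/25)
= cos(-2π·23/25) + i·sin(-2π·23/25)
= cos(-46π/25) + i·sin(-46π/25)

ω_25^23 = cos(-46π/25) + i·sin(-46π/25) = 0.8763+0.4818i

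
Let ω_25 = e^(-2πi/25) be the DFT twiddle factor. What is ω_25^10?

ω_25^10 = e^(-2πi·10/25)
= cos(-2π·10/25) + i·sin(-2π·10/25)
= cos(-20π/25) + i·sin(-20π/25)

ω_25^10 = cos(-20π/25) + i·sin(-20π/25) = -0.8090-0.5878i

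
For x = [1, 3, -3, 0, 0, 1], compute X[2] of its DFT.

X[2] = Σ(n=0 to 5) x[n] · ω_6^(2n) where ω_6 = e^(-2πi/6)
= (1)·ω_6^0 + (3)·ω_6^2 + (-3)·ω_6^4 + (0)·ω_6^6 + (0)·ω_6^8 + (1)·ω_6^10

X[2] = 0.5000-4.3301i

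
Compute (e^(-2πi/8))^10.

Since ω_8^8 = 1, powers reduce modulo 8.
10 mod 8 = 2
So ω_8^10 = ω_8^2 = e^(-2πi·2/8)

ω_8^10 = ω_8^2 = -1i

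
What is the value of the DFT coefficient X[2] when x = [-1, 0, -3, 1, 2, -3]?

X[2] = Σ(n=0 to 5) x[n] · ω_6^(2n) where ω_6 = e^(-2πi/6)
= (-1)·ω_6^0 + (0)·ω_6^2 + (-3)·ω_6^4 + (1)·ω_6^6 + (2)·ω_6^8 + (-3)·ω_6^10

X[2] = 2.0000-6.9282i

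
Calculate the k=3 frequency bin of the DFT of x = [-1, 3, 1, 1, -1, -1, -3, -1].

X[3] = Σ(n=0 to 7) x[n] · ω_8^(3n) where ω_8 = e^(-2πi/8)
= (-1)·ω_8^0 + (3)·ω_8^3 + (1)·ω_8^6 + (1)·ω_8^9 + (-1)·ω_8^12 + (-1)·ω_8^15 + (-3)·ω_8^18 + (-1)·ω_8^21

X[3] = -1.4142-0.2426i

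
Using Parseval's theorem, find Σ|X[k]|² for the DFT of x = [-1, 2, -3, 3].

Parseval: Σ|x[n]|² = (1/N)Σ|X[k]|², so Σ|X[k]|² = N·Σ|x[n]|² = 4·23.0000

Σ|X[k]|² = N·Σ|x[n]|² = 4·23.0000 = 92.0000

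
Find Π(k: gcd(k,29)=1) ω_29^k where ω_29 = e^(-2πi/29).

The primitive 29th roots of unity are ω_29^k for k coprime to 29: k ∈ {1, 2, 3, 4, 5, 6, 7, 8, 9, 10, 11, 12, 13, 14, 15, 16, 17, 18, 19, 20, 21, 22, 23, 24, 25, 26, 27, 28}
Their product equals the constant term of the cyclotomic polynomial Φ_29(x) up to sign.
For n ≥ 3, the product of all primitive nth roots of unity is 1. (For n=1 it is 1; for n=2 it is -1.)

1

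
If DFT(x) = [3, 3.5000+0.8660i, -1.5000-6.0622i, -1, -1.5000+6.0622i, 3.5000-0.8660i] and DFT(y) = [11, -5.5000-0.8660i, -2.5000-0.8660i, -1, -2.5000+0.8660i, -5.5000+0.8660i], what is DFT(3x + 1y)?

By linearity: DFT(3x + 1y) = 3·DFT(x) + 1·DFT(y)
= 3·[3, 3.5000+0.8660i, -1.5000-6.0622i, -1, -1.5000+6.0622i, 3.5000-0.8660i] + 1·[11, -5.5000-0.8660i, -2.5000-0.8660i, -1, -2.5000+0.8660i, -5.5000+0.8660i]

Computing element-wise:
Z[0] = 3·(3) + 1·(11) = 20
Z[1] = 3·(3.5000+0.8660i) + 1·(-5.5000-0.8660i) = 5.0000+1.7320i
Z[2] = 3·(-1.5000-6.0622i) + 1·(-2.5000-0.8660i) = -7.0000-19.0526i
Z[3] = 3·(-1) + 1·(-1) = -4
Z[4] = 3·(-1.5000+6.0622i) + 1·(-2.5000+0.8660i) = -7.0000+19.0526i
Z[5] = 3·(3.5000-0.8660i) + 1·(-5.5000+0.8660i) = 5.0000-1.7320i

DFT(3x + 1y) = 3·X + 1·Y = [20, 5.0000+1.7320i, -7.0000-19.0526i, -4, -7.0000+19.0526i, 5.0000-1.7320i]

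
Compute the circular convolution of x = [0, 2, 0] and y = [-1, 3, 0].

(x ⊛ y)[n] = Σ(m=0 to 2) x[m] · y[(n-m) mod 3]

Computing each output sample:
(x ⊛ y)[0] = 0
(x ⊛ y)[1] = -2
(x ⊛ y)[2] = 6

x ⊛ y = [0, -2, 6]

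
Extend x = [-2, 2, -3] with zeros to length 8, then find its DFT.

Original 3-point DFT: [-3, -1.5000-4.3301i, -1.5000+4.3301i]
Zero-padded 8-point DFT provides frequency interpolation.

DFT_8([x, 0, ...]) = [-3, -0.5858+1.5858i, 1-2i, -3.4142-4.4142i, -7, -3.4142+4.4142i, 1+2i, -0.5858-1.5858i]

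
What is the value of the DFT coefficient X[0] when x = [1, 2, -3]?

X[0] = Σ(n=0 to 2) x[n] · ω_3^0 = Σ x[n]
= (1) + (2) + (-3)

X[0] = 0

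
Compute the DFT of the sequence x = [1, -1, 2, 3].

X[k] = Σ(n=0 to 3) x[n] · ω_4^(nk)
where ω_4 = e^(-2πi/4)

Computing each X[k]:
X[0] = 5
X[1] = -1+4i
X[2] = 1
X[3] = -1-4i

X = [5, -1+4i, 1, -1-4i]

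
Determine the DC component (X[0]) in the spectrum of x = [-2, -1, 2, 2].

X[0] = Σ(n=0 to 3) x[n] · ω_4^0 = Σ x[n]
= (-2) + (-1) + (2) + (2)

X[0] = 1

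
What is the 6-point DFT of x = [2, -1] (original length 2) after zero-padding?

Original 2-point DFT: [1, 3]
Zero-padded 6-point DFT provides frequency interpolation.

DFT_6([x, 0, ...]) = [1, 1.5000+0.8660i, 2.5000+0.8660i, 3, 2.5000-0.8660i, 1.5000-0.8660i]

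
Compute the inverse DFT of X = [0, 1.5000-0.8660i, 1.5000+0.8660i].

x[n] = (1/3) Σ(k=0 to 2) X[k] · e^(2πikn/3)

Computing each x[n]:
x[0] = 1
x[1] = 0
x[2] = -1

x = [1, 0, -1]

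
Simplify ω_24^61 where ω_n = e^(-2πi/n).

Since ω_24^24 = 1, powers reduce modulo 24.
61 mod 24 = 13
So ω_24^61 = ω_24^13 = e^(-2πi·13/24)

ω_24^61 = ω_24^13 = -0.9659+0.2588i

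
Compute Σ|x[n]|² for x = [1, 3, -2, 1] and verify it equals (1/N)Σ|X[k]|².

Time domain:
Σ|x[n]|² = |1|² + |3|² + |-2|² + |1|² = 15.0000

Frequency domain:
(1/4)Σ|X[k]|² = (1/4)(|3|² + |3-2i|² + |-5|² + |3+2i|²) = (1/4)·60.0000 = 15.0000

Both sides agree, confirming Parseval's theorem.

Σ|x[n]|² = (1/N)Σ|X[k]|² = 15.0000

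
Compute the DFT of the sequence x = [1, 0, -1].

X[k] = Σ(n=0 to 2) x[n] · ω_3^(nk)
where ω_3 = e^(-2πi/3)

Computing each X[k]:
X[0] = 0
X[1] = 1.5000-0.8660i
X[2] = 1.5000+0.8660i

X = [0, 1.5000-0.8660i, 1.5000+0.8660i]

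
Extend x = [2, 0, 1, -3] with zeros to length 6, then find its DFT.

Original 4-point DFT: [0, 1-3i, 6, 1+3i]
Zero-padded 6-point DFT provides frequency interpolation.

DFT_6([x, 0, ...]) = [0, 4.5000-0.8660i, -1.5000+0.8660i, 6, -1.5000-0.8660i, 4.5000+0.8660i]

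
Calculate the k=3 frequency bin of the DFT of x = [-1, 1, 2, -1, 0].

X[3] = Σ(n=0 to 4) x[n] · ω_5^(3n) where ω_5 = e^(-2πi/5)
= (-1)·ω_5^0 + (1)·ω_5^3 + (2)·ω_5^6 + (-1)·ω_5^9 + (0)·ω_5^12

X[3] = -1.5000-2.2654i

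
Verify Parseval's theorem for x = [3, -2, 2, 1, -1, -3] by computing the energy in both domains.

Time domain:
Σ|x[n]|² = |3|² + |-2|² + |2|² + |1|² + |-1|² + |-3|² = 28.0000

Frequency domain:
(1/6)Σ|X[k]|² = (1/6)(|0|² + |-1.0000-3.4641i|² + |6.0000+1.7321i|² + |8|² + |6.0000-1.7321i|² + |-1.0000+3.4641i|²) = (1/6)·168.0000 = 28.0000

Both sides agree, confirming Parseval's theorem.

Σ|x[n]|² = (1/N)Σ|X[k]|² = 28.0000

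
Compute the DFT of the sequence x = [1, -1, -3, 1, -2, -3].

X[k] = Σ(n=0 to 5) x[n] · ω_6^(nk)
where ω_6 = e^(-2πi/6)

Computing each X[k]:
X[0] = -7
X[1] = 0.5000-0.8660i
X[2] = 6.5000-2.5981i
X[3] = -1
X[4] = 6.5000+2.5981i
X[5] = 0.5000+0.8660i

X = [-7, 0.5000-0.8660i, 6.5000-2.5981i, -1, 6.5000+2.5981i, 0.5000+0.8660i]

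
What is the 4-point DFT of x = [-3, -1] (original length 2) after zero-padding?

Original 2-point DFT: [-4, -2]
Zero-padded 4-point DFT provides frequency interpolation.

DFT_4([x, 0, ...]) = [-4, -3+1i, -2, -3-1i]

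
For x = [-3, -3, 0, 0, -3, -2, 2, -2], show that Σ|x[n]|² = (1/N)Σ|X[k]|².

Time domain:
Σ|x[n]|² = |-3|² + |-3|² + |0|² + |0|² + |-3|² + |-2|² + |2|² + |-2|² = 39.0000

Frequency domain:
(1/8)Σ|X[k]|² = (1/8)(|-11|² + |-2.1213+1.2929i|² + |-8+3i|² + |2.1213-2.7071i|² + |3|² + |2.1213+2.7071i|² + |-8-3i|² + |-2.1213-1.2929i|²) = (1/8)·312.0000 = 39.0000

Both sides agree, confirming Parseval's theorem.

Σ|x[n]|² = (1/N)Σ|X[k]|² = 39.0000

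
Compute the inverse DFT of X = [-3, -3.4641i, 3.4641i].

x[n] = (1/3) Σ(k=0 to 2) X[k] · e^(2πikn/3)

Computing each x[n]:
x[0] = -1
x[1] = 1
x[2] = -3

x = [-1, 1, -3]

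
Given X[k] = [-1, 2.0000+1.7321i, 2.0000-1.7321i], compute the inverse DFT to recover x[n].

x[n] = (1/3) Σ(k=0 to 2) X[k] · e^(2πikn/3)

Computing each x[n]:
x[0] = 1
x[1] = -2
x[2] = 0

x = [1, -2, 0]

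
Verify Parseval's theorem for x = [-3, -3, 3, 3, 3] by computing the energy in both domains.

Time domain:
Σ|x[n]|² = |-3|² + |-3|² + |3|² + |3|² + |3|² = 45.0000

Frequency domain:
(1/5)Σ|X[k]|² = (1/5)(|3|² + |-7.8541+5.7063i|² + |-1.1459+3.5267i|² + |-1.1459-3.5267i|² + |-7.8541-5.7063i|²) = (1/5)·225.0000 = 45.0000

Both sides agree, confirming Parseval's theorem.

Σ|x[n]|² = (1/N)Σ|X[k]|² = 45.0000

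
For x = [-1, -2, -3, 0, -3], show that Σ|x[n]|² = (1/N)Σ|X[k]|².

Time domain:
Σ|x[n]|² = |-1|² + |-2|² + |-3|² + |0|² + |-3|² = 23.0000

Frequency domain:
(1/5)Σ|X[k]|² = (1/5)(|-9|² + |-0.1180+0.8123i|² + |2.1180-3.4410i|² + |2.1180+3.4410i|² + |-0.1180-0.8123i|²) = (1/5)·115.0000 = 23.0000

Both sides agree, confirming Parseval's theorem.

Σ|x[n]|² = (1/N)Σ|X[k]|² = 23.0000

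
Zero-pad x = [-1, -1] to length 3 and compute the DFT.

Original 2-point DFT: [-2, 0]
Zero-padded 3-point DFT provides frequency interpolation.

DFT_3([x, 0, ...]) = [-2, -0.5000+0.8660i, -0.5000-0.8660i]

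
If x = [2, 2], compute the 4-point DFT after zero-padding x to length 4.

Original 2-point DFT: [4, 0]
Zero-padded 4-point DFT provides frequency interpolation.

DFT_4([x, 0, ...]) = [4, 2-2i, 0, 2+2i]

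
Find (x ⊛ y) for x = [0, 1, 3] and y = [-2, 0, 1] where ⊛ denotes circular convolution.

(x ⊛ y)[n] = Σ(m=0 to 2) x[m] · y[(n-m) mod 3]

Computing each output sample:
(x ⊛ y)[0] = 1
(x ⊛ y)[1] = 1
(x ⊛ y)[2] = -6

x ⊛ y = [1, 1, -6]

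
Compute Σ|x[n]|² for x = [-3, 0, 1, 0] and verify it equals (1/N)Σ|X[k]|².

Time domain:
Σ|x[n]|² = |-3|² + |0|² + |1|² + |0|² = 10.0000

Frequency domain:
(1/4)Σ|X[k]|² = (1/4)(|-2|² + |-4|² + |-2|² + |-4|²) = (1/4)·40.0000 = 10.0000

Both sides agree, confirming Parseval's theorem.

Σ|x[n]|² = (1/N)Σ|X[k]|² = 10.0000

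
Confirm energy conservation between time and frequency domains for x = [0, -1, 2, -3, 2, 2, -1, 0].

Time domain:
Σ|x[n]|² = |0|² + |-1|² + |2|² + |-3|² + |2|² + |2|² + |-1|² + |0|² = 23.0000

Frequency domain:
(1/8)Σ|X[k]|² = (1/8)(|1|² + |-2.0000+1.2426i|² + |1-4i|² + |-2.0000+7.2426i|² + |5|² + |-2.0000-7.2426i|² + |1+4i|² + |-2.0000-1.2426i|²) = (1/8)·184.0000 = 23.0000

Both sides agree, confirming Parseval's theorem.

Σ|x[n]|² = (1/N)Σ|X[k]|² = 23.0000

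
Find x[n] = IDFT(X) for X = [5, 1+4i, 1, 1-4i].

x[n] = (1/4) Σ(k=0 to 3) X[k] · e^(2πikn/4)

Computing each x[n]:
x[0] = 2
x[1] = -1
x[2] = 1
x[3] = 3

x = [2, -1, 1, 3]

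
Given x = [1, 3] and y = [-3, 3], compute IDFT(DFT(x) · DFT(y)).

(x ⊛ y)[n] = Σ(m=0 to 1) x[m] · y[(n-m) mod 2]

Computing each output sample:
(x ⊛ y)[0] = 6
(x ⊛ y)[1] = -6

x ⊛ y = [6, -6]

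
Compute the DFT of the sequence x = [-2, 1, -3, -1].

X[k] = Σ(n=0 to 3) x[n] · ω_4^(nk)
where ω_4 = e^(-2πi/4)

Computing each X[k]:
X[0] = -5
X[1] = 1-2i
X[2] = -5
X[3] = 1+2i

X = [-5, 1-2i, -5, 1+2i]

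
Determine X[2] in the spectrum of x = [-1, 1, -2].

X[2] = Σ(n=0 to 2) x[n] · ω_3^(2n) where ω_3 = e^(-2πi/3)
= (-1)·ω_3^0 + (1)·ω_3^2 + (-2)·ω_3^4

X[2] = -0.5000+2.5981i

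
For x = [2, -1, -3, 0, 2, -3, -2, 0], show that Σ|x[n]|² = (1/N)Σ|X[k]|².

Time domain:
Σ|x[n]|² = |2|² + |-1|² + |-3|² + |0|² + |2|² + |-3|² + |-2|² + |0|² = 31.0000

Frequency domain:
(1/8)Σ|X[k]|² = (1/8)(|-5|² + |1.4142-0.4142i|² + |9+4i|² + |-1.4142-2.4142i|² + |3|² + |-1.4142+2.4142i|² + |9-4i|² + |1.4142+0.4142i|²) = (1/8)·248.0000 = 31.0000

Both sides agree, confirming Parseval's theorem.

Σ|x[n]|² = (1/N)Σ|X[k]|² = 31.0000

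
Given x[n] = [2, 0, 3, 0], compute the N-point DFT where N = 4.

X[k] = Σ(n=0 to 3) x[n] · ω_4^(nk)
where ω_4 = e^(-2πi/4)

Computing each X[k]:
X[0] = 5
X[1] = -1
X[2] = 5
X[3] = -1

X = [5, -1, 5, -1]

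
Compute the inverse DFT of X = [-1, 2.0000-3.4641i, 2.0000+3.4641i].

x[n] = (1/3) Σ(k=0 to 2) X[k] · e^(2πikn/3)

Computing each x[n]:
x[0] = 1
x[1] = 1
x[2] = -3

x = [1, 1, -3]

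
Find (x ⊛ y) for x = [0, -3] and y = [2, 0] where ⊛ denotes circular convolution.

(x ⊛ y)[n] = Σ(m=0 to 1) x[m] · y[(n-m) mod 2]

Computing each output sample:
(x ⊛ y)[0] = 0
(x ⊛ y)[1] = -6

x ⊛ y = [0, -6]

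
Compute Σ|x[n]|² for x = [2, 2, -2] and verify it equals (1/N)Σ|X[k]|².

Time domain:
Σ|x[n]|² = |2|² + |2|² + |-2|² = 12.0000

Frequency domain:
(1/3)Σ|X[k]|² = (1/3)(|2|² + |2.0000-3.4641i|² + |2.0000+3.4641i|²) = (1/3)·36.0000 = 12.0000

Both sides agree, confirming Parseval's theorem.

Σ|x[n]|² = (1/N)Σ|X[k]|² = 12.0000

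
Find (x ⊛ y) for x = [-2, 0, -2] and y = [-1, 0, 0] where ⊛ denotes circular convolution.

(x ⊛ y)[n] = Σ(m=0 to 2) x[m] · y[(n-m) mod 3]

Computing each output sample:
(x ⊛ y)[0] = 2
(x ⊛ y)[1] = 0
(x ⊛ y)[2] = 2

x ⊛ y = [2, 0, 2]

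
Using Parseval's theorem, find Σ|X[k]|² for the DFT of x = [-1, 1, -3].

Parseval: Σ|x[n]|² = (1/N)Σ|X[k]|², so Σ|X[k]|² = N·Σ|x[n]|² = 3·11.0000

Σ|X[k]|² = N·Σ|x[n]|² = 3·11.0000 = 33.0000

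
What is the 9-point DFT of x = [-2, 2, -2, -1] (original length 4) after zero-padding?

Original 4-point DFT: [-3, -3i, -5, 3i]
Zero-padded 9-point DFT provides frequency interpolation.

DFT_9([x, 0, ...]) = [-3, -0.3152+1.5501i, 0.7267-2.1516i, -3.0000-3.4641i, -4.9115-1.1036i, -4.9115+1.1036i, -3.0000+3.4641i, 0.7267+2.1516i, -0.3152-1.5501i]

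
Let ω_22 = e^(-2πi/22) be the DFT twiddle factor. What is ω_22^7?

ω_22^7 = e^(-2πi·7/22)
= cos(-2π·7/22) + i·sin(-2π·7/22)
= cos(-14π/22) + i·sin(-14π/22)

ω_22^7 = cos(-14π/22) + i·sin(-14π/22) = -0.4154-0.9096i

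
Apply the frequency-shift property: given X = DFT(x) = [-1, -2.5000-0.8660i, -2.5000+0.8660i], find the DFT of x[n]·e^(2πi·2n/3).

Modulation property: DFT(ω_3^(-2n)·x[n]) = X[(k-2) mod 3], so circularly shift X by 2 positions.

X[k-2] = [-2.5000-0.8660i, -2.5000+0.8660i, -1]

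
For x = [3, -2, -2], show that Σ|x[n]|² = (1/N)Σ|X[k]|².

Time domain:
Σ|x[n]|² = |3|² + |-2|² + |-2|² = 17.0000

Frequency domain:
(1/3)Σ|X[k]|² = (1/3)(|-1|² + |5|² + |5|²) = (1/3)·51.0000 = 17.0000

Both sides agree, confirming Parseval's theorem.

Σ|x[n]|² = (1/N)Σ|X[k]|² = 17.0000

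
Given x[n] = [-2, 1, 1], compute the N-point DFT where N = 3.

X[k] = Σ(n=0 to 2) x[n] · ω_3^(nk)
where ω_3 = e^(-2πi/3)

Computing each X[k]:
X[0] = 0
X[1] = -3
X[2] = -3

X = [0, -3, -3]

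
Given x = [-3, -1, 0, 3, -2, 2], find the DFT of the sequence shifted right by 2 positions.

Time shift by 2: X_shifted[k] = ω_6^(2k) · X[k]
Shifted x = [-2, 2, -3, -1, 0, 3]

DFT(x[n-2]) = [-1, 3.0000+3.4641i, -4.0000-1.7321i, -9, -4.0000+1.7321i, 3.0000-3.4641i]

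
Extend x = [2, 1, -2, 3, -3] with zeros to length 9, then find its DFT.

Original 5-point DFT: [1, 0.5729-0.8653i, 3.9271-7.1064i, 3.9271+7.1064i, 0.5729+0.8653i]
Zero-padded 9-point DFT provides frequency interpolation.

DFT_9([x, 0, ...]) = [1, 3.7378-0.2452i, 0.2549+0.3689i, 7, -2.4927-7.1801i, -2.4927+7.1801i, 7, 0.2549-0.3689i, 3.7378+0.2452i]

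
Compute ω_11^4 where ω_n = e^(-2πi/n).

ω_11^4 = e^(-2πi·4/11)
= cos(-2π·4/11) + i·sin(-2π·4/11)
= cos(-8π/11) + i·sin(-8π/11)

ω_11^4 = cos(-8π/11) + i·sin(-8π/11) = -0.6549-0.7557i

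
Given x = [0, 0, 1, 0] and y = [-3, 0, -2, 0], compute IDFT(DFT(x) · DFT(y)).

(x ⊛ y)[n] = Σ(m=0 to 3) x[m] · y[(n-m) mod 4]

Computing each output sample:
(x ⊛ y)[0] = -2
(x ⊛ y)[1] = 0
(x ⊛ y)[2] = -3
(x ⊛ y)[3] = 0

x ⊛ y = [-2, 0, -3, 0]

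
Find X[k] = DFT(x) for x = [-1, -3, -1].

X[k] = Σ(n=0 to 2) x[n] · ω_3^(nk)
where ω_3 = e^(-2πi/3)

Computing each X[k]:
X[0] = -5
X[1] = 1.0000+1.7321i
X[2] = 1.0000-1.7321i

X = [-5, 1.0000+1.7321i, 1.0000-1.7321i]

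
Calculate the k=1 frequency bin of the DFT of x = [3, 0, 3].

X[1] = Σ(n=0 to 2) x[n] · ω_3^(1n) where ω_3 = e^(-2πi/3)
= (3)·ω_3^0 + (0)·ω_3^1 + (3)·ω_3^2

X[1] = 1.5000+2.5981i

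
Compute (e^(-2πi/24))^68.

Since ω_24^24 = 1, powers reduce modulo 24.
68 mod 24 = 20
So ω_24^68 = ω_24^20 = e^(-2πi·20/24)

ω_24^68 = ω_24^20 = 0.5000+0.8660i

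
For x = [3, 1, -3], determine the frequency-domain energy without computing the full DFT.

Parseval: Σ|x[n]|² = (1/N)Σ|X[k]|², so Σ|X[k]|² = N·Σ|x[n]|² = 3·19.0000

Σ|X[k]|² = N·Σ|x[n]|² = 3·19.0000 = 57.0000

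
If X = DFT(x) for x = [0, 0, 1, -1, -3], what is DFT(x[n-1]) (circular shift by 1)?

Time shift by 1: X_shifted[k] = ω_5^(1k) · X[k]
Shifted x = [-3, 0, 0, 1, -1]

DFT(x[n-1]) = [-3, -4.1180-0.3633i, -1.8820-1.5388i, -1.8820+1.5388i, -4.1180+0.3633i]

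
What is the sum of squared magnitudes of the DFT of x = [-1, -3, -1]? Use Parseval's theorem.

Parseval: Σ|x[n]|² = (1/N)Σ|X[k]|², so Σ|X[k]|² = N·Σ|x[n]|² = 3·11.0000

Σ|X[k]|² = N·Σ|x[n]|² = 3·11.0000 = 33.0000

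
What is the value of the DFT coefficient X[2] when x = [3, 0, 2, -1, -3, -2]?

X[2] = Σ(n=0 to 5) x[n] · ω_6^(2n) where ω_6 = e^(-2πi/6)
= (3)·ω_6^0 + (0)·ω_6^2 + (2)·ω_6^4 + (-1)·ω_6^6 + (-3)·ω_6^8 + (-2)·ω_6^10

X[2] = 3.5000+2.5981i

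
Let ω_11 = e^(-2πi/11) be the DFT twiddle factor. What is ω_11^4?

ω_11^4 = e^(-2πi·4/11)
= cos(-2π·4/11) + i·sin(-2π·4/11)
= cos(-8π/11) + i·sin(-8π/11)

ω_11^4 = cos(-8π/11) + i·sin(-8π/11) = -0.6549-0.7557i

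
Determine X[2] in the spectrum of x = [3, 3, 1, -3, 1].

X[2] = Σ(n=0 to 4) x[n] · ω_5^(2n) where ω_5 = e^(-2πi/5)
= (3)·ω_5^0 + (3)·ω_5^2 + (1)·ω_5^4 + (-3)·ω_5^6 + (1)·ω_5^8

X[2] = -0.8541+2.6287i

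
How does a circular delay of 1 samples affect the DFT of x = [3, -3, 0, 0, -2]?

Time shift by 1: X_shifted[k] = ω_5^(1k) · X[k]
Shifted x = [-2, 3, -3, 0, 0]

DFT(x[n-1]) = [-2, 1.3541-1.0898i, -5.3541-4.6165i, -5.3541+4.6165i, 1.3541+1.0898i]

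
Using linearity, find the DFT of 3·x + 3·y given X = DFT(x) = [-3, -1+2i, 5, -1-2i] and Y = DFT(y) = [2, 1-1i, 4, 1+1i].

By linearity: DFT(3x + 3y) = 3·DFT(x) + 3·DFT(y)
= 3·[-3, -1+2i, 5, -1-2i] + 3·[2, 1-1i, 4, 1+1i]

Computing element-wise:
Z[0] = 3·(-3) + 3·(2) = -3
Z[1] = 3·(-1+2i) + 3·(1-1i) = 3i
Z[2] = 3·(5) + 3·(4) = 27
Z[3] = 3·(-1-2i) + 3·(1+1i) = -3i

DFT(3x + 3y) = 3·X + 3·Y = [-3, 3i, 27, -3i]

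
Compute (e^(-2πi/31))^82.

Since ω_31^31 = 1, powers reduce modulo 31.
82 mod 31 = 20
So ω_31^82 = ω_31^20 = e^(-2πi·20/31)

ω_31^82 = ω_31^20 = -0.6121+0.7908i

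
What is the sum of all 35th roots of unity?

Sum of all nth roots of unity equals 0 for n > 1 (geometric series with r ≠ 1).

0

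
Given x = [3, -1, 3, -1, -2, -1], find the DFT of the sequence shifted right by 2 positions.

Time shift by 2: X_shifted[k] = ω_6^(2k) · X[k]
Shifted x = [-2, -1, 3, -1, 3, -1]

DFT(x[n-2]) = [1, -5, -5, 7, -5, -5]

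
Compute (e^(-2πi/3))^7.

Since ω_3^3 = 1, powers reduce modulo 3.
7 mod 3 = 1
So ω_3^7 = ω_3^1 = e^(-2πi·1/3)

ω_3^7 = ω_3^1 = -0.5000-0.8660i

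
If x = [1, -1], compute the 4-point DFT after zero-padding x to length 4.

Original 2-point DFT: [0, 2]
Zero-padded 4-point DFT provides frequency interpolation.

DFT_4([x, 0, ...]) = [0, 1+1i, 2, 1-1i]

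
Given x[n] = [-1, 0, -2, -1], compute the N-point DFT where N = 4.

X[k] = Σ(n=0 to 3) x[n] · ω_4^(nk)
where ω_4 = e^(-2πi/4)

Computing each X[k]:
X[0] = -4
X[1] = 1-1i
X[2] = -2
X[3] = 1+1i

X = [-4, 1-1i, -2, 1+1i]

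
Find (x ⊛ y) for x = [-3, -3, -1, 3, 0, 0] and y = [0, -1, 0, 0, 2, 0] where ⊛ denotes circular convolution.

(x ⊛ y)[n] = Σ(m=0 to 5) x[m] · y[(n-m) mod 6]

Computing each output sample:
(x ⊛ y)[0] = -2
(x ⊛ y)[1] = 9
(x ⊛ y)[2] = 3
(x ⊛ y)[3] = 1
(x ⊛ y)[4] = -9
(x ⊛ y)[5] = -6

x ⊛ y = [-2, 9, 3, 1, -9, -6]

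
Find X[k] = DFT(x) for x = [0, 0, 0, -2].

X[k] = Σ(n=0 to 3) x[n] · ω_4^(nk)
where ω_4 = e^(-2πi/4)

Computing each X[k]:
X[0] = -2
X[1] = -2i
X[2] = 2
X[3] = 2i

X = [-2, -2i, 2, 2i]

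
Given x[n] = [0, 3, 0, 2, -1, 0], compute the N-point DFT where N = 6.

X[k] = Σ(n=0 to 5) x[n] · ω_6^(nk)
where ω_6 = e^(-2πi/6)

Computing each X[k]:
X[0] = 4
X[1] = -3.4641i
X[2] = 1.0000-1.7321i
X[3] = -6
X[4] = 1.0000+1.7321i
X[5] = 3.4641i

X = [4, -3.4641i, 1.0000-1.7321i, -6, 1.0000+1.7321i, 3.4641i]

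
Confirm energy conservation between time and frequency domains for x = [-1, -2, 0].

Time domain:
Σ|x[n]|² = |-1|² + |-2|² + |0|² = 5.0000

Frequency domain:
(1/3)Σ|X[k]|² = (1/3)(|-3|² + |1.7321i|² + |-1.7321i|²) = (1/3)·15.0000 = 5.0000

Both sides agree, confirming Parseval's theorem.

Σ|x[n]|² = (1/N)Σ|X[k]|² = 5.0000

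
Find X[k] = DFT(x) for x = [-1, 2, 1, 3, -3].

X[k] = Σ(n=0 to 4) x[n] · ω_5^(nk)
where ω_5 = e^(-2πi/5)

Computing each X[k]:
X[0] = 2
X[1] = -4.5451-3.5797i
X[2] = 1.0451-4.8410i
X[3] = 1.0451+4.8410i
X[4] = -4.5451+3.5797i

X = [2, -4.5451-3.5797i, 1.0451-4.8410i, 1.0451+4.8410i, -4.5451+3.5797i]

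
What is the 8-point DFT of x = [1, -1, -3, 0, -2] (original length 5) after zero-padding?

Original 5-point DFT: [-5, 2.5000+0.8123i, 2.5000-3.4410i, 2.5000+3.4410i, 2.5000-0.8123i]
Zero-padded 8-point DFT provides frequency interpolation.

DFT_8([x, 0, ...]) = [-5, 2.2929+3.7071i, 2+1i, 3.7071-2.2929i, -3, 3.7071+2.2929i, 2-1i, 2.2929-3.7071i]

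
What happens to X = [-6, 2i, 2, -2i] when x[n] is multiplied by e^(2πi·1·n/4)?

Modulation property: DFT(ω_4^(-1n)·x[n]) = X[(k-1) mod 4], so circularly shift X by 1 positions.

X[k-1] = [-2i, -6, 2i, 2]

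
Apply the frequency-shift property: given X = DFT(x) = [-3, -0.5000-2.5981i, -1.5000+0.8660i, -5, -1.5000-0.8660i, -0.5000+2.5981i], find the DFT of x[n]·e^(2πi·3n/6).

Modulation property: DFT(ω_6^(-3n)·x[n]) = X[(k-3) mod 6], so circularly shift X by 3 positions.

X[k-3] = [-5, -1.5000-0.8660i, -0.5000+2.5981i, -3, -0.5000-2.5981i, -1.5000+0.8660i]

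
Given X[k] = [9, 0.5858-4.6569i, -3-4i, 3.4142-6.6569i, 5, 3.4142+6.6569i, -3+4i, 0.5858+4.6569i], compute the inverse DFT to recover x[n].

x[n] = (1/8) Σ(k=0 to 7) X[k] · e^(2πikn/8)

Computing each x[n]:
x[0] = 2
x[1] = 3
x[2] = 2
x[3] = 2
x[4] = 0
x[5] = 0
x[6] = 3
x[7] = -3

x = [2, 3, 2, 2, 0, 0, 3, -3]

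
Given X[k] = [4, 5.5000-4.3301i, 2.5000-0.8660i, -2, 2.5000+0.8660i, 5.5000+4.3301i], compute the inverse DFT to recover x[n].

x[n] = (1/6) Σ(k=0 to 5) X[k] · e^(2πikn/6)

Computing each x[n]:
x[0] = 3
x[1] = 3
x[2] = 0
x[3] = 0
x[4] = -2
x[5] = 0

x = [3, 3, 0, 0, -2, 0]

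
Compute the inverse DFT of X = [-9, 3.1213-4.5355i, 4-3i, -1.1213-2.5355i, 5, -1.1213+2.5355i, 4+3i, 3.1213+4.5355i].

x[n] = (1/8) Σ(k=0 to 7) X[k] · e^(2πikn/8)

Computing each x[n]:
x[0] = 1
x[1] = 1
x[2] = -1
x[3] = -2
x[4] = 0
x[5] = -3
x[6] = -2
x[7] = -3

x = [1, 1, -1, -2, 0, -3, -2, -3]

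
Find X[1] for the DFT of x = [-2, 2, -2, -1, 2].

X[1] = Σ(n=0 to 4) x[n] · ω_5^(1n) where ω_5 = e^(-2πi/5)
= (-2)·ω_5^0 + (2)·ω_5^1 + (-2)·ω_5^2 + (-1)·ω_5^3 + (2)·ω_5^4

X[1] = 1.6631+0.5878i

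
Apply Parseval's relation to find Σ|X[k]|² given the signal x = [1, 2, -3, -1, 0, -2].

Parseval: Σ|x[n]|² = (1/N)Σ|X[k]|², so Σ|X[k]|² = N·Σ|x[n]|² = 6·19.0000

Σ|X[k]|² = N·Σ|x[n]|² = 6·19.0000 = 114.0000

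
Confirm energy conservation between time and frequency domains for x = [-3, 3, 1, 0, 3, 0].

Time domain:
Σ|x[n]|² = |-3|² + |3|² + |1|² + |0|² + |3|² + |0|² = 28.0000

Frequency domain:
(1/6)Σ|X[k]|² = (1/6)(|4|² + |-3.5000-0.8660i|² + |-6.5000-4.3301i|² + |-2|² + |-6.5000+4.3301i|² + |-3.5000+0.8660i|²) = (1/6)·168.0000 = 28.0000

Both sides agree, confirming Parseval's theorem.

Σ|x[n]|² = (1/N)Σ|X[k]|² = 28.0000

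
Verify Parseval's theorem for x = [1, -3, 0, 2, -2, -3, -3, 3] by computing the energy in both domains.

Time domain:
Σ|x[n]|² = |1|² + |-3|² + |0|² + |2|² + |-2|² + |-3|² + |-3|² + |3|² = 45.0000

Frequency domain:
(1/8)Σ|X[k]|² = (1/8)(|-5|² + |3.7071-2.2929i|² + |2+11i|² + |2.2929+3.7071i|² + |-3|² + |2.2929-3.7071i|² + |2-11i|² + |3.7071+2.2929i|²) = (1/8)·360.0000 = 45.0000

Both sides agree, confirming Parseval's theorem.

Σ|x[n]|² = (1/N)Σ|X[k]|² = 45.0000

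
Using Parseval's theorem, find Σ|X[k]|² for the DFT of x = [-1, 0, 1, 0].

Parseval: Σ|x[n]|² = (1/N)Σ|X[k]|², so Σ|X[k]|² = N·Σ|x[n]|² = 4·2.0000

Σ|X[k]|² = N·Σ|x[n]|² = 4·2.0000 = 8.0000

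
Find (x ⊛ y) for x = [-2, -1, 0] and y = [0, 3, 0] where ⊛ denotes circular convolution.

(x ⊛ y)[n] = Σ(m=0 to 2) x[m] · y[(n-m) mod 3]

Computing each output sample:
(x ⊛ y)[0] = 0
(x ⊛ y)[1] = -6
(x ⊛ y)[2] = -3

x ⊛ y = [0, -6, -3]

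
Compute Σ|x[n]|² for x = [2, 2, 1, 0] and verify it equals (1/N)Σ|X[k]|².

Time domain:
Σ|x[n]|² = |2|² + |2|² + |1|² + |0|² = 9.0000

Frequency domain:
(1/4)Σ|X[k]|² = (1/4)(|5|² + |1-2i|² + |1|² + |1+2i|²) = (1/4)·36.0000 = 9.0000

Both sides agree, confirming Parseval's theorem.

Σ|x[n]|² = (1/N)Σ|X[k]|² = 9.0000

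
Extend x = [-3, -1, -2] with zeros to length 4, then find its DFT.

Original 3-point DFT: [-6, -1.5000-0.8660i, -1.5000+0.8660i]
Zero-padded 4-point DFT provides frequency interpolation.

DFT_4([x, 0, ...]) = [-6, -1+1i, -4, -1-1i]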